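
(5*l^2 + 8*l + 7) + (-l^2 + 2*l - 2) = 4*l^2 + 10*l + 5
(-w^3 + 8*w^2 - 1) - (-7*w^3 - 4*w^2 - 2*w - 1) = 6*w^3 + 12*w^2 + 2*w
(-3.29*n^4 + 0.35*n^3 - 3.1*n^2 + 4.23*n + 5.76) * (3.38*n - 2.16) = -11.1202*n^5 + 8.2894*n^4 - 11.234*n^3 + 20.9934*n^2 + 10.332*n - 12.4416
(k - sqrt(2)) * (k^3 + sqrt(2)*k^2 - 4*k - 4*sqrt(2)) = k^4 - 6*k^2 + 8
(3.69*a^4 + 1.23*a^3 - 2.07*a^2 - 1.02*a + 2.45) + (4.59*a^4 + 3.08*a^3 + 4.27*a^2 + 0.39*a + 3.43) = 8.28*a^4 + 4.31*a^3 + 2.2*a^2 - 0.63*a + 5.88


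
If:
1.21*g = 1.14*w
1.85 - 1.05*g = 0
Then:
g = 1.76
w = 1.87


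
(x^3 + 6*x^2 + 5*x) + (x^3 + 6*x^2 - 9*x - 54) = 2*x^3 + 12*x^2 - 4*x - 54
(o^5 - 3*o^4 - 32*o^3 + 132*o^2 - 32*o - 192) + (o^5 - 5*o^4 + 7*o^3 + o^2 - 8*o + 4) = 2*o^5 - 8*o^4 - 25*o^3 + 133*o^2 - 40*o - 188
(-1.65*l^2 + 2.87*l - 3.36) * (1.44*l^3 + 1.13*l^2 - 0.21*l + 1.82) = -2.376*l^5 + 2.2683*l^4 - 1.2488*l^3 - 7.4025*l^2 + 5.929*l - 6.1152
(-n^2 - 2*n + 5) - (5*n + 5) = -n^2 - 7*n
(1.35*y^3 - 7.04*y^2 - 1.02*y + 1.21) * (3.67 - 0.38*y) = -0.513*y^4 + 7.6297*y^3 - 25.4492*y^2 - 4.2032*y + 4.4407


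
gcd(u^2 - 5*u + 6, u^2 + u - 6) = u - 2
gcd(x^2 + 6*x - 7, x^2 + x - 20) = 1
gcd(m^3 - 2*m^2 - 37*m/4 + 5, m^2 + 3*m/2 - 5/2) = m + 5/2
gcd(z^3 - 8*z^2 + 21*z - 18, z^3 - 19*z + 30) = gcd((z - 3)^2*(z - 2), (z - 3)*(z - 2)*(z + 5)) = z^2 - 5*z + 6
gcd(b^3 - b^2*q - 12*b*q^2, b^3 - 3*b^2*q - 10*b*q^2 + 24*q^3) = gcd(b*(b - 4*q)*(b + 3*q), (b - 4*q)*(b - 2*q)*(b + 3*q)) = -b^2 + b*q + 12*q^2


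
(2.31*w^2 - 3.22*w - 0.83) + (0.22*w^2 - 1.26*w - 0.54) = 2.53*w^2 - 4.48*w - 1.37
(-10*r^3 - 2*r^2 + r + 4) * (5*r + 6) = -50*r^4 - 70*r^3 - 7*r^2 + 26*r + 24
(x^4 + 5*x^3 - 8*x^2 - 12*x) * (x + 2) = x^5 + 7*x^4 + 2*x^3 - 28*x^2 - 24*x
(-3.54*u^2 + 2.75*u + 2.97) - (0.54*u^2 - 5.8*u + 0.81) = -4.08*u^2 + 8.55*u + 2.16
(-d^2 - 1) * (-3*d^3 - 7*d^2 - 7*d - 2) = 3*d^5 + 7*d^4 + 10*d^3 + 9*d^2 + 7*d + 2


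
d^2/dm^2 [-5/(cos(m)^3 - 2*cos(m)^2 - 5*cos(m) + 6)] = 5*((17*cos(m) + 16*cos(2*m) - 9*cos(3*m))*(cos(m)^3 - 2*cos(m)^2 - 5*cos(m) + 6)/4 - 2*(-3*cos(m)^2 + 4*cos(m) + 5)^2*sin(m)^2)/(cos(m)^3 - 2*cos(m)^2 - 5*cos(m) + 6)^3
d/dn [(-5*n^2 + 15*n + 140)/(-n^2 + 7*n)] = -20/n^2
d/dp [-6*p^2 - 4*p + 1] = -12*p - 4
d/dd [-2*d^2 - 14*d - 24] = -4*d - 14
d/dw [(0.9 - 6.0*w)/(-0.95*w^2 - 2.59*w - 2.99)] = (-5.7*w^2 + 1.71*w + 20.271)/(0.9025*w^4 + 4.921*w^3 + 12.3891*w^2 + 15.4882*w + 8.9401)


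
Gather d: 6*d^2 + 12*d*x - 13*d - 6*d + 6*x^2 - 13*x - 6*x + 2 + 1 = 6*d^2 + d*(12*x - 19) + 6*x^2 - 19*x + 3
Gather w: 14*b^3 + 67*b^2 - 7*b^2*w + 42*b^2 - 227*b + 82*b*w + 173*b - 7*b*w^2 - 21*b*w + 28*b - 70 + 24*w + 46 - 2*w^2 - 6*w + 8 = 14*b^3 + 109*b^2 - 26*b + w^2*(-7*b - 2) + w*(-7*b^2 + 61*b + 18) - 16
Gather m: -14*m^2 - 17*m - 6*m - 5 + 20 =-14*m^2 - 23*m + 15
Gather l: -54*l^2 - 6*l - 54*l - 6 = -54*l^2 - 60*l - 6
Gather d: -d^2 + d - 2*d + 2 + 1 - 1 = -d^2 - d + 2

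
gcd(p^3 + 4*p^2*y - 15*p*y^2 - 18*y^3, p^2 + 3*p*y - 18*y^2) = -p^2 - 3*p*y + 18*y^2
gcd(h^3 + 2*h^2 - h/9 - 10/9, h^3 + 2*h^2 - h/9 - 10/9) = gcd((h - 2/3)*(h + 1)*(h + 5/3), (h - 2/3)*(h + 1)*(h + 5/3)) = h^3 + 2*h^2 - h/9 - 10/9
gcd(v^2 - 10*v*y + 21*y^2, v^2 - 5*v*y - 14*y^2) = -v + 7*y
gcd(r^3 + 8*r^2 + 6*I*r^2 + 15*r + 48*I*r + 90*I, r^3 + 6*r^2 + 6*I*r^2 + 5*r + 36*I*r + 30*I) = r^2 + r*(5 + 6*I) + 30*I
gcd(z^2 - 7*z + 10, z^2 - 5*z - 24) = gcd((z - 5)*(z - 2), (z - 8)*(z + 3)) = 1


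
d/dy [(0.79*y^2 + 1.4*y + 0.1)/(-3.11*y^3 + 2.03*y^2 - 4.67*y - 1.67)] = (2.4569*y^4 + 8.708*y^3 - 5.5983*y^2 - 3.0446*y - 1.871)/(9.6721*y^6 - 12.6266*y^5 + 33.1683*y^4 - 8.5728*y^3 + 15.0287*y^2 + 15.5978*y + 2.7889)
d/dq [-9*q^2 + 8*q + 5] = 8 - 18*q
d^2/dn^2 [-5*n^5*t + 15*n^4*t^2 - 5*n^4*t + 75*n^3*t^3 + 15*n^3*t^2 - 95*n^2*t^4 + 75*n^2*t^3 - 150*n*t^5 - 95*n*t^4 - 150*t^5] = 10*t*(-10*n^3 + 18*n^2*t - 6*n^2 + 45*n*t^2 + 9*n*t - 19*t^3 + 15*t^2)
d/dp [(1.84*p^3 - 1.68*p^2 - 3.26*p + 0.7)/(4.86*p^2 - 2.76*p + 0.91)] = (8.9424*p^4 - 10.1568*p^3 + 25.5036*p^2 - 9.8616*p - 1.0346)/(23.6196*p^4 - 26.8272*p^3 + 16.4628*p^2 - 5.0232*p + 0.8281)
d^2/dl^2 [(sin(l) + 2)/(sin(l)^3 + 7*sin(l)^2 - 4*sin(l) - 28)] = (-4*sin(l)^4 - 15*sin(l)^3 - 75*sin(l)^2 - 40*sin(l) + 78)/((sin(l) - 2)^3*(sin(l) + 7)^3)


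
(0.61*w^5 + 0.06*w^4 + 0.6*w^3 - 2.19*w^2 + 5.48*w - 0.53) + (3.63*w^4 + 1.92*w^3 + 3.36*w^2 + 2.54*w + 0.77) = 0.61*w^5 + 3.69*w^4 + 2.52*w^3 + 1.17*w^2 + 8.02*w + 0.24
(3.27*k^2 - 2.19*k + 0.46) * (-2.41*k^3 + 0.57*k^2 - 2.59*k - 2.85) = -7.8807*k^5 + 7.1418*k^4 - 10.8262*k^3 - 3.3852*k^2 + 5.0501*k - 1.311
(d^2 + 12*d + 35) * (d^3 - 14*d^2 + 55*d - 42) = d^5 - 2*d^4 - 78*d^3 + 128*d^2 + 1421*d - 1470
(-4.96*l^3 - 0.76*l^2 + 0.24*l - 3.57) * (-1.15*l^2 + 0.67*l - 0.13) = 5.704*l^5 - 2.4492*l^4 - 0.1404*l^3 + 4.3651*l^2 - 2.4231*l + 0.4641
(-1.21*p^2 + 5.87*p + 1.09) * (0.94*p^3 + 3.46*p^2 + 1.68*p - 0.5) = -1.1374*p^5 + 1.3312*p^4 + 19.302*p^3 + 14.238*p^2 - 1.1038*p - 0.545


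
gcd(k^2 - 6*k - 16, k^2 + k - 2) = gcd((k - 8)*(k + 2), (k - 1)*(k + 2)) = k + 2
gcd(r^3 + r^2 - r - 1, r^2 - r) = r - 1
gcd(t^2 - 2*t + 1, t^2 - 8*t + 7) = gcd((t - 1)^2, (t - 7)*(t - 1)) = t - 1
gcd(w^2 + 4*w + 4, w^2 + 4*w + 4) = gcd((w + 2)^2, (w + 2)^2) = w^2 + 4*w + 4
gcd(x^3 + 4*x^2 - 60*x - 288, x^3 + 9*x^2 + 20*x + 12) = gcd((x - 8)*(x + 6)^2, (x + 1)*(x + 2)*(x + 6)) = x + 6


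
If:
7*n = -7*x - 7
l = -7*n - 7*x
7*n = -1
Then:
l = 7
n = -1/7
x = -6/7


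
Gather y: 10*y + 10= 10*y + 10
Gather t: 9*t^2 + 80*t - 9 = 9*t^2 + 80*t - 9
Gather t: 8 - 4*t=8 - 4*t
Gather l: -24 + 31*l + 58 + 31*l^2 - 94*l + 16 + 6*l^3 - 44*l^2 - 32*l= 6*l^3 - 13*l^2 - 95*l + 50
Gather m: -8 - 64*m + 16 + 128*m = 64*m + 8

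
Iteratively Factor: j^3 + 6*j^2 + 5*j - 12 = (j - 1)*(j^2 + 7*j + 12) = (j - 1)*(j + 4)*(j + 3)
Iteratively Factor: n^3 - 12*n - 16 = (n + 2)*(n^2 - 2*n - 8) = (n + 2)^2*(n - 4)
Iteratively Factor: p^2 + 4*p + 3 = (p + 1)*(p + 3)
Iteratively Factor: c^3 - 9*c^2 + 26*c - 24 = (c - 3)*(c^2 - 6*c + 8) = (c - 3)*(c - 2)*(c - 4)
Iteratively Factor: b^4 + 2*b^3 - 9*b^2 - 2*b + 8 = (b + 4)*(b^3 - 2*b^2 - b + 2) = (b - 1)*(b + 4)*(b^2 - b - 2) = (b - 2)*(b - 1)*(b + 4)*(b + 1)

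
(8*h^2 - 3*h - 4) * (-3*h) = -24*h^3 + 9*h^2 + 12*h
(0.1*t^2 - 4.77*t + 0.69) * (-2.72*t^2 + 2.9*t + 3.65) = -0.272*t^4 + 13.2644*t^3 - 15.3448*t^2 - 15.4095*t + 2.5185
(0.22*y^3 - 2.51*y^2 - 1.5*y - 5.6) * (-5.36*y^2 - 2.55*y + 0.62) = -1.1792*y^5 + 12.8926*y^4 + 14.5769*y^3 + 32.2848*y^2 + 13.35*y - 3.472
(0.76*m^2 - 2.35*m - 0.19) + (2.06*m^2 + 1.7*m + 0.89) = 2.82*m^2 - 0.65*m + 0.7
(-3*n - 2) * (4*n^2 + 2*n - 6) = -12*n^3 - 14*n^2 + 14*n + 12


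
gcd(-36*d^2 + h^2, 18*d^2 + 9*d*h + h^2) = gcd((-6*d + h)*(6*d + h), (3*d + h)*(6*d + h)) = 6*d + h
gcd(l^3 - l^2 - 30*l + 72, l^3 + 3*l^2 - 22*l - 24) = l^2 + 2*l - 24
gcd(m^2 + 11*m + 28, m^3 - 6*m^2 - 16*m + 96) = m + 4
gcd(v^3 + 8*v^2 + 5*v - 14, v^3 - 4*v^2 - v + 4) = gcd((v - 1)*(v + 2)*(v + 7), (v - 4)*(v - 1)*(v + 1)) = v - 1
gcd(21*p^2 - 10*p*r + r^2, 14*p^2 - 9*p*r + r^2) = 7*p - r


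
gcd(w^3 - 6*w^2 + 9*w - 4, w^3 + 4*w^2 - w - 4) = w - 1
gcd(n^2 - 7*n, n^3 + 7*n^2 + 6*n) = n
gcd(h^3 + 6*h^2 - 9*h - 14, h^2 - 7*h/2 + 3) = h - 2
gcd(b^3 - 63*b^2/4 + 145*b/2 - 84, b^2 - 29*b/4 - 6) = b - 8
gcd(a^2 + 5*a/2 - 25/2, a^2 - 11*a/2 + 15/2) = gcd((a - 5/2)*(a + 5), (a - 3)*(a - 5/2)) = a - 5/2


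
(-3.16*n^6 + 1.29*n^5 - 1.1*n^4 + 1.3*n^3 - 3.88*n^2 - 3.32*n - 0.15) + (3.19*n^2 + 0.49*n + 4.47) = -3.16*n^6 + 1.29*n^5 - 1.1*n^4 + 1.3*n^3 - 0.69*n^2 - 2.83*n + 4.32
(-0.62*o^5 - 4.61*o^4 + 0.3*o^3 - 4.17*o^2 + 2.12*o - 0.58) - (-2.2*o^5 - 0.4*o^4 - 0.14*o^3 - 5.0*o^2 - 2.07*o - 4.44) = 1.58*o^5 - 4.21*o^4 + 0.44*o^3 + 0.83*o^2 + 4.19*o + 3.86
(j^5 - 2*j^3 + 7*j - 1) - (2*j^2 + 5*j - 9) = j^5 - 2*j^3 - 2*j^2 + 2*j + 8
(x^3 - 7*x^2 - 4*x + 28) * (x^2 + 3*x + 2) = x^5 - 4*x^4 - 23*x^3 + 2*x^2 + 76*x + 56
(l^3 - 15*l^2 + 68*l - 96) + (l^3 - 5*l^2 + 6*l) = 2*l^3 - 20*l^2 + 74*l - 96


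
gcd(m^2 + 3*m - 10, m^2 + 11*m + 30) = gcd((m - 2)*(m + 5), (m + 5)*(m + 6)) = m + 5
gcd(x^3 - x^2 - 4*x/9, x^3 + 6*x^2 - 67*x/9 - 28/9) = x^2 - x - 4/9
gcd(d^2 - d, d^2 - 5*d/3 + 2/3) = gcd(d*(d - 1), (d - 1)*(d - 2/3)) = d - 1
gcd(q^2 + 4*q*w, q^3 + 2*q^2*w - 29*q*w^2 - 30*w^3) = 1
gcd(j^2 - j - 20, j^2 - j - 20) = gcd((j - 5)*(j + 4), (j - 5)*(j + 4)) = j^2 - j - 20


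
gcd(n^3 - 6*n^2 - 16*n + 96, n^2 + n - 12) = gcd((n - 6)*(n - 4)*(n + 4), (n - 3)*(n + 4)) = n + 4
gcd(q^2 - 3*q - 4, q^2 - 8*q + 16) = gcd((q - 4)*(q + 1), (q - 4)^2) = q - 4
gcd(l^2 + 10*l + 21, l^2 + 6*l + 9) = l + 3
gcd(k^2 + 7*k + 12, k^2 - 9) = k + 3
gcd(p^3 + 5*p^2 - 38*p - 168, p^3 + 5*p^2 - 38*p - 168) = p^3 + 5*p^2 - 38*p - 168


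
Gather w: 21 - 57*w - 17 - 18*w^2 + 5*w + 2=-18*w^2 - 52*w + 6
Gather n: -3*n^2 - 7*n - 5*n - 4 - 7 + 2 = -3*n^2 - 12*n - 9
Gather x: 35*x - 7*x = 28*x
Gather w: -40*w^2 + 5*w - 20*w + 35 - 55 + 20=-40*w^2 - 15*w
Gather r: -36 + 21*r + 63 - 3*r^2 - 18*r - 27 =-3*r^2 + 3*r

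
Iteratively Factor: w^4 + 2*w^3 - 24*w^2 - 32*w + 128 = (w - 2)*(w^3 + 4*w^2 - 16*w - 64) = (w - 2)*(w + 4)*(w^2 - 16) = (w - 2)*(w + 4)^2*(w - 4)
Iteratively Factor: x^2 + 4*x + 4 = (x + 2)*(x + 2)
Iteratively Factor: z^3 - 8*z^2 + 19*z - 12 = (z - 4)*(z^2 - 4*z + 3) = (z - 4)*(z - 3)*(z - 1)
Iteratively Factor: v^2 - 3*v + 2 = (v - 1)*(v - 2)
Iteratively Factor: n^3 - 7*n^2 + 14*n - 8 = (n - 4)*(n^2 - 3*n + 2) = (n - 4)*(n - 2)*(n - 1)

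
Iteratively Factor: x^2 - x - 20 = (x + 4)*(x - 5)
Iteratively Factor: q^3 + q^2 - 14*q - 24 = (q - 4)*(q^2 + 5*q + 6) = (q - 4)*(q + 3)*(q + 2)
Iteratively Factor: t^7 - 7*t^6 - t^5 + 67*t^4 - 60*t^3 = (t + 3)*(t^6 - 10*t^5 + 29*t^4 - 20*t^3) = t*(t + 3)*(t^5 - 10*t^4 + 29*t^3 - 20*t^2) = t*(t - 5)*(t + 3)*(t^4 - 5*t^3 + 4*t^2) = t^2*(t - 5)*(t + 3)*(t^3 - 5*t^2 + 4*t) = t^2*(t - 5)*(t - 4)*(t + 3)*(t^2 - t) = t^2*(t - 5)*(t - 4)*(t - 1)*(t + 3)*(t)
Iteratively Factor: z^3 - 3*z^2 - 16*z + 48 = (z - 4)*(z^2 + z - 12) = (z - 4)*(z + 4)*(z - 3)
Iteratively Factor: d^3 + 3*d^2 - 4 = (d - 1)*(d^2 + 4*d + 4) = (d - 1)*(d + 2)*(d + 2)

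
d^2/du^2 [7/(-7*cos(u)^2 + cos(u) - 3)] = 7*(-196*sin(u)^4 + 15*sin(u)^2 - 117*cos(u)/4 + 21*cos(3*u)/4 + 141)/(7*sin(u)^2 + cos(u) - 10)^3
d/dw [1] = 0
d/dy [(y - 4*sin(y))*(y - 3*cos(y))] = (y - 4*sin(y))*(3*sin(y) + 1) - (y - 3*cos(y))*(4*cos(y) - 1)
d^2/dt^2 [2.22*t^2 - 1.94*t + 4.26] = 4.44000000000000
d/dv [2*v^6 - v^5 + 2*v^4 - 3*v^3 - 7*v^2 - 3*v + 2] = 12*v^5 - 5*v^4 + 8*v^3 - 9*v^2 - 14*v - 3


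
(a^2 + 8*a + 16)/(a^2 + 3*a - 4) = (a + 4)/(a - 1)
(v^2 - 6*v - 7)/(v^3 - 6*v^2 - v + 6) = (v - 7)/(v^2 - 7*v + 6)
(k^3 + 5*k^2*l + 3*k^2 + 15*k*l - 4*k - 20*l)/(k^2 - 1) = (k^2 + 5*k*l + 4*k + 20*l)/(k + 1)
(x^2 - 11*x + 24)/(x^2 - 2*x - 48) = (x - 3)/(x + 6)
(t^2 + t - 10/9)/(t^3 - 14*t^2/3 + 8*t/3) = (t + 5/3)/(t*(t - 4))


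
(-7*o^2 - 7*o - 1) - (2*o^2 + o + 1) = -9*o^2 - 8*o - 2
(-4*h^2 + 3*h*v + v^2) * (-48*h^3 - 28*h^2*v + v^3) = 192*h^5 - 32*h^4*v - 132*h^3*v^2 - 32*h^2*v^3 + 3*h*v^4 + v^5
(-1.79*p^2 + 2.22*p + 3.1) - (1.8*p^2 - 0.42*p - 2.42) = -3.59*p^2 + 2.64*p + 5.52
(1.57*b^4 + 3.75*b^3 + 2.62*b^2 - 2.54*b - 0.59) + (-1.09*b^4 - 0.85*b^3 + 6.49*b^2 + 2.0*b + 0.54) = 0.48*b^4 + 2.9*b^3 + 9.11*b^2 - 0.54*b - 0.0499999999999999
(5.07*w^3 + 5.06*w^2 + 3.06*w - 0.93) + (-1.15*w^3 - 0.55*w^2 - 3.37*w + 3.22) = 3.92*w^3 + 4.51*w^2 - 0.31*w + 2.29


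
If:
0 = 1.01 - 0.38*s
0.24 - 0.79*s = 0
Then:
No Solution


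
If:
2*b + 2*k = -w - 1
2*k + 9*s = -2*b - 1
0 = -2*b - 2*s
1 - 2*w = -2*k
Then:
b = 0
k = -1/2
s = 0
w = 0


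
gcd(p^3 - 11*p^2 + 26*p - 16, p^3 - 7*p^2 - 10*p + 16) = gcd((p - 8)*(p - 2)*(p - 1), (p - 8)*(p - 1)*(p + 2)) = p^2 - 9*p + 8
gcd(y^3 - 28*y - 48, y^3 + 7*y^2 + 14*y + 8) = y^2 + 6*y + 8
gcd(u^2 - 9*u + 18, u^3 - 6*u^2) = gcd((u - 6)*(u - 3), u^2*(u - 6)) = u - 6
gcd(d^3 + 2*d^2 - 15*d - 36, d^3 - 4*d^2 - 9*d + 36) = d^2 - d - 12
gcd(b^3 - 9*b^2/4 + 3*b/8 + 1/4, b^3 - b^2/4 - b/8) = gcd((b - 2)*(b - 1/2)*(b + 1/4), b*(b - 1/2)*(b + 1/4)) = b^2 - b/4 - 1/8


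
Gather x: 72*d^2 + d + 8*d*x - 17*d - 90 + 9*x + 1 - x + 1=72*d^2 - 16*d + x*(8*d + 8) - 88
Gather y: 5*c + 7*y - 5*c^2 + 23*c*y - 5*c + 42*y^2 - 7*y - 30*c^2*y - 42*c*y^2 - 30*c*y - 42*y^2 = -5*c^2 - 42*c*y^2 + y*(-30*c^2 - 7*c)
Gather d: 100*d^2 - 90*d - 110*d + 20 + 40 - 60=100*d^2 - 200*d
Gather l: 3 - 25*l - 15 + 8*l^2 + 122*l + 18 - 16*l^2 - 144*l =-8*l^2 - 47*l + 6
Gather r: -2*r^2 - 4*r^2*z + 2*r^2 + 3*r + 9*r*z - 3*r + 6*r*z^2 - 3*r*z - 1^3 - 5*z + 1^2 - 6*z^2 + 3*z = -4*r^2*z + r*(6*z^2 + 6*z) - 6*z^2 - 2*z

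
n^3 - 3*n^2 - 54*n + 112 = (n - 8)*(n - 2)*(n + 7)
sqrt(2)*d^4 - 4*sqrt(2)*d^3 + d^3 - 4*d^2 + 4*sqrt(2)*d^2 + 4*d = d*(d - 2)^2*(sqrt(2)*d + 1)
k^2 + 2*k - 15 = (k - 3)*(k + 5)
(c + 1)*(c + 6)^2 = c^3 + 13*c^2 + 48*c + 36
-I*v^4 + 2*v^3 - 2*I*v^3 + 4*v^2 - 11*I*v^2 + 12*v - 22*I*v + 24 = (v + 2)*(v - 3*I)*(v + 4*I)*(-I*v + 1)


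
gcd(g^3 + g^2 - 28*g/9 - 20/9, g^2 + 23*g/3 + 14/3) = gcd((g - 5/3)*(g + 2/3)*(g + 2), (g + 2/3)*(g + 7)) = g + 2/3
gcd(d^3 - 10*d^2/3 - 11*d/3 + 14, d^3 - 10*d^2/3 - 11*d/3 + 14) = d^3 - 10*d^2/3 - 11*d/3 + 14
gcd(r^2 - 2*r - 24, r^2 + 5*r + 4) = r + 4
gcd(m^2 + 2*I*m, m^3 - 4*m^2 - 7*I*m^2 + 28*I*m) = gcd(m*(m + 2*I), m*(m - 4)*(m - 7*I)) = m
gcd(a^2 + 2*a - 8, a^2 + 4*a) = a + 4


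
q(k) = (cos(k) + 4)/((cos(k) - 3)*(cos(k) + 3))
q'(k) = -sin(k)/((cos(k) - 3)*(cos(k) + 3)) + (cos(k) + 4)*sin(k)/((cos(k) - 3)*(cos(k) + 3)^2) + (cos(k) + 4)*sin(k)/((cos(k) - 3)^2*(cos(k) + 3))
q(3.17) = -0.38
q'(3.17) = -0.00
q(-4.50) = -0.42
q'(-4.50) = 0.09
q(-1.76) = -0.43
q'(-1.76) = -0.09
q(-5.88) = -0.60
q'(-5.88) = 0.10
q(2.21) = -0.39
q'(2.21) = 0.05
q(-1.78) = -0.42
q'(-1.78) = -0.09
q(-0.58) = -0.58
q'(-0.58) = -0.13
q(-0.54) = -0.59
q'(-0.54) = -0.12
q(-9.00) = -0.38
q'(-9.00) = -0.02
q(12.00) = -0.58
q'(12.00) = -0.13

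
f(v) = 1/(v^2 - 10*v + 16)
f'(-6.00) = 0.00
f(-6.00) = 0.01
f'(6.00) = -0.03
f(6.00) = -0.12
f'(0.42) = 0.06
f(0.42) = 0.08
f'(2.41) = 0.99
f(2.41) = -0.44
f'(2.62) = 0.43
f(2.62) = -0.30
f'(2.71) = 0.32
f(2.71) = -0.27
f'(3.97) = 0.03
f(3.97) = -0.13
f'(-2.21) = 0.01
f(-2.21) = 0.02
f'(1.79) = 3.77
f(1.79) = 0.77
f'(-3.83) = 0.00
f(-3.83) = 0.01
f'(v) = (10 - 2*v)/(v^2 - 10*v + 16)^2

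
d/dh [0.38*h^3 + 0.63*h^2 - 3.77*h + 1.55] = 1.14*h^2 + 1.26*h - 3.77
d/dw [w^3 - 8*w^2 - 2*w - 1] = 3*w^2 - 16*w - 2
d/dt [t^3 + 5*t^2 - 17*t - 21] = 3*t^2 + 10*t - 17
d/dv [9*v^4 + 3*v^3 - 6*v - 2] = 36*v^3 + 9*v^2 - 6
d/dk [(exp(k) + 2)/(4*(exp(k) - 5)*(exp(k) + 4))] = (-exp(2*k) - 4*exp(k) - 18)*exp(k)/(4*(exp(4*k) - 2*exp(3*k) - 39*exp(2*k) + 40*exp(k) + 400))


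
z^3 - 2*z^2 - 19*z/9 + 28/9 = (z - 7/3)*(z - 1)*(z + 4/3)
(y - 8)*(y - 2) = y^2 - 10*y + 16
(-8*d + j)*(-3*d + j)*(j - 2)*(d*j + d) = 24*d^3*j^2 - 24*d^3*j - 48*d^3 - 11*d^2*j^3 + 11*d^2*j^2 + 22*d^2*j + d*j^4 - d*j^3 - 2*d*j^2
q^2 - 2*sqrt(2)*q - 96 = (q - 8*sqrt(2))*(q + 6*sqrt(2))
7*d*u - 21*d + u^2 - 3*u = (7*d + u)*(u - 3)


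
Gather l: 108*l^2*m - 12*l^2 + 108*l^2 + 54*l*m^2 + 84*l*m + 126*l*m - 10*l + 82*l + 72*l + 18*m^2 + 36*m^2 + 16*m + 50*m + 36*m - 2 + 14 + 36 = l^2*(108*m + 96) + l*(54*m^2 + 210*m + 144) + 54*m^2 + 102*m + 48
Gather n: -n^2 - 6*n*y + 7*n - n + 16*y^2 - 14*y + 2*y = -n^2 + n*(6 - 6*y) + 16*y^2 - 12*y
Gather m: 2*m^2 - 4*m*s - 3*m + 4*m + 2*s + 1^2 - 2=2*m^2 + m*(1 - 4*s) + 2*s - 1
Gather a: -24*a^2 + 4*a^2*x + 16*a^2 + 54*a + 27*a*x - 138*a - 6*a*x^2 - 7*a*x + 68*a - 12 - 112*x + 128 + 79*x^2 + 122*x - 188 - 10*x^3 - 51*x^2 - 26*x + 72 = a^2*(4*x - 8) + a*(-6*x^2 + 20*x - 16) - 10*x^3 + 28*x^2 - 16*x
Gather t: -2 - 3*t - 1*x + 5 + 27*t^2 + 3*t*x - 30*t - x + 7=27*t^2 + t*(3*x - 33) - 2*x + 10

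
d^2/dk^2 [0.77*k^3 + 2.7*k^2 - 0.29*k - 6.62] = 4.62*k + 5.4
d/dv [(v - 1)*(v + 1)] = 2*v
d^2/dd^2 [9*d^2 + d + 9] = 18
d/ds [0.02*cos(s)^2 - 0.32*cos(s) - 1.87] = (0.32 - 0.04*cos(s))*sin(s)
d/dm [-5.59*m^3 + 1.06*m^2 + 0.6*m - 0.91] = -16.77*m^2 + 2.12*m + 0.6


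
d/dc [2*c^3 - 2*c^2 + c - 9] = 6*c^2 - 4*c + 1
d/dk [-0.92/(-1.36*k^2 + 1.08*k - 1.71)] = (0.9936 - 2.5024*k)/(1.36*k^2 - 1.08*k + 1.71)^2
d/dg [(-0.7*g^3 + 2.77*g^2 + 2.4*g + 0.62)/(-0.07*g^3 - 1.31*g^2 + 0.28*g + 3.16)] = (1.1109*g^4 - 0.0560000000000009*g^3 - 2.5862*g^2 + 19.1308*g + 7.4104)/(0.0049*g^6 + 0.1834*g^5 + 1.6769*g^4 - 1.176*g^3 - 8.2008*g^2 + 1.7696*g + 9.9856)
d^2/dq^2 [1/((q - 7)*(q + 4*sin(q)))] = 2*(2*(q - 7)^2*(q + 4*sin(q))*sin(q) + (q - 7)^2*(4*cos(q) + 1)^2 + (q - 7)*(q + 4*sin(q))*(4*cos(q) + 1) + (q + 4*sin(q))^2)/((q - 7)^3*(q + 4*sin(q))^3)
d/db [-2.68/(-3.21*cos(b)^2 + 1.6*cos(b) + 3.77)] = (17.2056*cos(b) - 4.288)*sin(b)/(-3.21*cos(b)^2 + 1.6*cos(b) + 3.77)^2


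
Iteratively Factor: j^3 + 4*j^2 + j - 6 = (j + 3)*(j^2 + j - 2) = (j + 2)*(j + 3)*(j - 1)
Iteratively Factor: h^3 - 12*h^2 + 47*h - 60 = (h - 5)*(h^2 - 7*h + 12) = (h - 5)*(h - 3)*(h - 4)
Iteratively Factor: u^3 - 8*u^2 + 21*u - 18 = (u - 3)*(u^2 - 5*u + 6) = (u - 3)^2*(u - 2)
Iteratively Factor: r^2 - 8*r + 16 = (r - 4)*(r - 4)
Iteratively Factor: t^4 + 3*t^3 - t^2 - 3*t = (t)*(t^3 + 3*t^2 - t - 3) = t*(t + 3)*(t^2 - 1) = t*(t + 1)*(t + 3)*(t - 1)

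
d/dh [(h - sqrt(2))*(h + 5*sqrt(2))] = 2*h + 4*sqrt(2)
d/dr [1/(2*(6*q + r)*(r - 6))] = ((6 - r)*(6*q + r) - (r - 6)^2)/(2*(6*q + r)^2*(r - 6)^3)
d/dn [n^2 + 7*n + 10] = 2*n + 7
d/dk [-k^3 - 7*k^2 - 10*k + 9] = -3*k^2 - 14*k - 10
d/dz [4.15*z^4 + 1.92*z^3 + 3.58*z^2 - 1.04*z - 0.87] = 16.6*z^3 + 5.76*z^2 + 7.16*z - 1.04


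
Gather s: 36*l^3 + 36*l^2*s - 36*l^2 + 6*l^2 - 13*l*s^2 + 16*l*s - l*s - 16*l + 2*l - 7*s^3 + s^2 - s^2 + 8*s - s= 36*l^3 - 30*l^2 - 13*l*s^2 - 14*l - 7*s^3 + s*(36*l^2 + 15*l + 7)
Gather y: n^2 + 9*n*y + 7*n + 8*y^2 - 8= n^2 + 9*n*y + 7*n + 8*y^2 - 8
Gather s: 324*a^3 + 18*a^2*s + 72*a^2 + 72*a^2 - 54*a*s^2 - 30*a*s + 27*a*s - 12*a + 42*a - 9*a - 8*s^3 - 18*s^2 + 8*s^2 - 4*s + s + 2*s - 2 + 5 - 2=324*a^3 + 144*a^2 + 21*a - 8*s^3 + s^2*(-54*a - 10) + s*(18*a^2 - 3*a - 1) + 1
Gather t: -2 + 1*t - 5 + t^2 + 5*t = t^2 + 6*t - 7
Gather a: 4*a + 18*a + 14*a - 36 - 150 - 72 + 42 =36*a - 216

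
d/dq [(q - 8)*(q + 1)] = 2*q - 7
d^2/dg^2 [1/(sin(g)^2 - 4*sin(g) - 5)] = 2*(-2*sin(g)^3 + 8*sin(g)^2 - 23*sin(g) + 21)/((sin(g) - 5)^3*(sin(g) + 1)^2)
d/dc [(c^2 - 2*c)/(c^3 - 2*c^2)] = -1/c^2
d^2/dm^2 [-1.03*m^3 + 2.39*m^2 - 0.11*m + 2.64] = 4.78 - 6.18*m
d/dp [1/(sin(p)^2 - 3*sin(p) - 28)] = (3 - 2*sin(p))*cos(p)/((sin(p) - 7)^2*(sin(p) + 4)^2)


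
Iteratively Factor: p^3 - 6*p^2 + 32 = (p - 4)*(p^2 - 2*p - 8) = (p - 4)*(p + 2)*(p - 4)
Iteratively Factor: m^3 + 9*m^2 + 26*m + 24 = (m + 2)*(m^2 + 7*m + 12) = (m + 2)*(m + 4)*(m + 3)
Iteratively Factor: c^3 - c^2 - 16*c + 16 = (c - 1)*(c^2 - 16) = (c - 4)*(c - 1)*(c + 4)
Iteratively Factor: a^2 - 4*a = (a - 4)*(a)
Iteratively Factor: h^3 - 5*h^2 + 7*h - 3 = (h - 1)*(h^2 - 4*h + 3) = (h - 3)*(h - 1)*(h - 1)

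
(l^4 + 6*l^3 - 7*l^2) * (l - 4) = l^5 + 2*l^4 - 31*l^3 + 28*l^2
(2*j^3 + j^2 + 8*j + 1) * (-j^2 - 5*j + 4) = -2*j^5 - 11*j^4 - 5*j^3 - 37*j^2 + 27*j + 4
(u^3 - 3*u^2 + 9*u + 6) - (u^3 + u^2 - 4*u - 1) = -4*u^2 + 13*u + 7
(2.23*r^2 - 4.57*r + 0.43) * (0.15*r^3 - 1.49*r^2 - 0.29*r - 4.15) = 0.3345*r^5 - 4.0082*r^4 + 6.2271*r^3 - 8.5699*r^2 + 18.8408*r - 1.7845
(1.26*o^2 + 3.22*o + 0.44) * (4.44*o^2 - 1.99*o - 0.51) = 5.5944*o^4 + 11.7894*o^3 - 5.0968*o^2 - 2.5178*o - 0.2244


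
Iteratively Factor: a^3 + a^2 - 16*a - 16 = (a + 1)*(a^2 - 16) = (a + 1)*(a + 4)*(a - 4)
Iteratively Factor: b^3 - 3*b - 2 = (b - 2)*(b^2 + 2*b + 1) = (b - 2)*(b + 1)*(b + 1)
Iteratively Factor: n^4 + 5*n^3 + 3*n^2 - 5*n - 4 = (n + 4)*(n^3 + n^2 - n - 1) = (n - 1)*(n + 4)*(n^2 + 2*n + 1) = (n - 1)*(n + 1)*(n + 4)*(n + 1)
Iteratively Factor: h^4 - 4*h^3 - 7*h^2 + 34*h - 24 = (h - 2)*(h^3 - 2*h^2 - 11*h + 12) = (h - 2)*(h + 3)*(h^2 - 5*h + 4) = (h - 2)*(h - 1)*(h + 3)*(h - 4)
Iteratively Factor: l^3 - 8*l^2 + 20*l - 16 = (l - 2)*(l^2 - 6*l + 8) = (l - 2)^2*(l - 4)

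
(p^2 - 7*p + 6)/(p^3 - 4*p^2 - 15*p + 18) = 1/(p + 3)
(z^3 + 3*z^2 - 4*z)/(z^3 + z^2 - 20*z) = (z^2 + 3*z - 4)/(z^2 + z - 20)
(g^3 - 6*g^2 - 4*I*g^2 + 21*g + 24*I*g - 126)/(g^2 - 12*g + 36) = (g^2 - 4*I*g + 21)/(g - 6)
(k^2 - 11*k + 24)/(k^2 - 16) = (k^2 - 11*k + 24)/(k^2 - 16)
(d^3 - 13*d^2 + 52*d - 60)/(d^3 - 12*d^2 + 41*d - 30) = (d - 2)/(d - 1)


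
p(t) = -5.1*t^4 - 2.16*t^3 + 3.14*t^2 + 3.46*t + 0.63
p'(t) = -20.4*t^3 - 6.48*t^2 + 6.28*t + 3.46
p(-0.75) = -0.90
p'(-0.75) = 3.71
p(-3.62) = -744.08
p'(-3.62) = 863.54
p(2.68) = -272.21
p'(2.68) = -418.93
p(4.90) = -3101.19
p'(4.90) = -2521.39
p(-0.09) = 0.35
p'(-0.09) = 2.86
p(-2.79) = -246.69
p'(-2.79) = 378.54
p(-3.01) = -341.07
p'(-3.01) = 482.17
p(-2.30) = -107.16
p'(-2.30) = 202.94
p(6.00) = -6941.73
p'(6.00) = -4598.54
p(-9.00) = -31662.63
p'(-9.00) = 14293.66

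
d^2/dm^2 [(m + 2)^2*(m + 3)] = 6*m + 14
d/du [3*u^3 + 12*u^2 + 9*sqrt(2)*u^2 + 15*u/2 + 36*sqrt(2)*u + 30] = 9*u^2 + 24*u + 18*sqrt(2)*u + 15/2 + 36*sqrt(2)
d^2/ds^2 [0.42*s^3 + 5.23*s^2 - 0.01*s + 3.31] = 2.52*s + 10.46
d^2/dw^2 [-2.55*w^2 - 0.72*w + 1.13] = -5.10000000000000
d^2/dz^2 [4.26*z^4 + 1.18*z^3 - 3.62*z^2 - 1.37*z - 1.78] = 51.12*z^2 + 7.08*z - 7.24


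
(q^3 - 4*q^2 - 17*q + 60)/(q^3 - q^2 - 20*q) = (q - 3)/q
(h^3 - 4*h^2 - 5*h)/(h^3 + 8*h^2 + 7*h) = (h - 5)/(h + 7)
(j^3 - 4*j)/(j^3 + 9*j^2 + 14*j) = (j - 2)/(j + 7)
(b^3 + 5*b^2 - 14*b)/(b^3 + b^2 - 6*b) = (b + 7)/(b + 3)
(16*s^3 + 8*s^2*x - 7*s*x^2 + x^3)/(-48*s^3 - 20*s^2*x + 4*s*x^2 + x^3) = (-4*s^2 - 3*s*x + x^2)/(12*s^2 + 8*s*x + x^2)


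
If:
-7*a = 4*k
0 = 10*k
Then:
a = 0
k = 0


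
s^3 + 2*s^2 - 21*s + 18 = (s - 3)*(s - 1)*(s + 6)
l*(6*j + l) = 6*j*l + l^2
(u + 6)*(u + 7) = u^2 + 13*u + 42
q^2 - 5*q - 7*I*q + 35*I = (q - 5)*(q - 7*I)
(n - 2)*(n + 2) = n^2 - 4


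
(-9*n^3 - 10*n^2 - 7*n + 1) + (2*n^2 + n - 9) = -9*n^3 - 8*n^2 - 6*n - 8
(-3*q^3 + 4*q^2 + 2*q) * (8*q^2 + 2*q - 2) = -24*q^5 + 26*q^4 + 30*q^3 - 4*q^2 - 4*q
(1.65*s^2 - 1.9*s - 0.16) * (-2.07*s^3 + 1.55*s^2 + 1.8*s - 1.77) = -3.4155*s^5 + 6.4905*s^4 + 0.3562*s^3 - 6.5885*s^2 + 3.075*s + 0.2832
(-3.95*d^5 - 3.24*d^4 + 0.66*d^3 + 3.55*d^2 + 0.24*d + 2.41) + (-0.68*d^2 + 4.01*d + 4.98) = -3.95*d^5 - 3.24*d^4 + 0.66*d^3 + 2.87*d^2 + 4.25*d + 7.39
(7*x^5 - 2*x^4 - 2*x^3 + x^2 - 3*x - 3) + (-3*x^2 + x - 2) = 7*x^5 - 2*x^4 - 2*x^3 - 2*x^2 - 2*x - 5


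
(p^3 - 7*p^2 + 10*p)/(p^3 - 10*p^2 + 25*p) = (p - 2)/(p - 5)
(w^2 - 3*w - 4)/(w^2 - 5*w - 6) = (w - 4)/(w - 6)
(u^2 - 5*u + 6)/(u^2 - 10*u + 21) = (u - 2)/(u - 7)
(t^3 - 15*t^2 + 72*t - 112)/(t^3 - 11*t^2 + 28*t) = (t - 4)/t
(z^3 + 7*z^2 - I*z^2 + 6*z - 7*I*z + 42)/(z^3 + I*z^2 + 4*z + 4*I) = (z^2 + z*(7 - 3*I) - 21*I)/(z^2 - I*z + 2)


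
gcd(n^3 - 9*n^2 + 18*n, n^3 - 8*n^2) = n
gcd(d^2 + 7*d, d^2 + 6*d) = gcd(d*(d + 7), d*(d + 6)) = d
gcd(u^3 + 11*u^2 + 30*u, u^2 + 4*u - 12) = u + 6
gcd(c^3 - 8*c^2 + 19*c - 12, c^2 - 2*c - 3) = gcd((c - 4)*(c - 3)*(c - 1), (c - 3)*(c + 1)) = c - 3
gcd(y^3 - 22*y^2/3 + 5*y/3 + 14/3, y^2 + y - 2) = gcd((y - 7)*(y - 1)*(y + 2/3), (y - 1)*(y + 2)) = y - 1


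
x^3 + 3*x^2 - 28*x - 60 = (x - 5)*(x + 2)*(x + 6)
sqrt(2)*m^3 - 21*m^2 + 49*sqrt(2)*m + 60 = (m - 6*sqrt(2))*(m - 5*sqrt(2))*(sqrt(2)*m + 1)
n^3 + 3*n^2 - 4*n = n*(n - 1)*(n + 4)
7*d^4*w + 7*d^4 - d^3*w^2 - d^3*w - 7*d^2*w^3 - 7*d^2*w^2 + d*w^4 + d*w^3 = (-7*d + w)*(-d + w)*(d + w)*(d*w + d)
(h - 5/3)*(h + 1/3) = h^2 - 4*h/3 - 5/9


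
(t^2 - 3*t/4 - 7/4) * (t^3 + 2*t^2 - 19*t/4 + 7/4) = t^5 + 5*t^4/4 - 8*t^3 + 29*t^2/16 + 7*t - 49/16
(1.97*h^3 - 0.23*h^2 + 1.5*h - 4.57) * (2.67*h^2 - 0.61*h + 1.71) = 5.2599*h^5 - 1.8158*h^4 + 7.514*h^3 - 13.5102*h^2 + 5.3527*h - 7.8147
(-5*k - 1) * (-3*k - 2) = 15*k^2 + 13*k + 2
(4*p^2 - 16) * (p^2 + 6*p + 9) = 4*p^4 + 24*p^3 + 20*p^2 - 96*p - 144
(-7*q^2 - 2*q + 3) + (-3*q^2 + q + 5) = -10*q^2 - q + 8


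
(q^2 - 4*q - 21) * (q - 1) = q^3 - 5*q^2 - 17*q + 21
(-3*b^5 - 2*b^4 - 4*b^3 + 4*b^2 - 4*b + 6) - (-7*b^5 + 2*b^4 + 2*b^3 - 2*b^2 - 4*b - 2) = 4*b^5 - 4*b^4 - 6*b^3 + 6*b^2 + 8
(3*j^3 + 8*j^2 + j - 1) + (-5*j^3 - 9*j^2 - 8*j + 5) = -2*j^3 - j^2 - 7*j + 4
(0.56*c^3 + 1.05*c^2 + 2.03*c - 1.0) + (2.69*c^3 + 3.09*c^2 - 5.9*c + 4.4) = 3.25*c^3 + 4.14*c^2 - 3.87*c + 3.4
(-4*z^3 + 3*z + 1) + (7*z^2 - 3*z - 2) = -4*z^3 + 7*z^2 - 1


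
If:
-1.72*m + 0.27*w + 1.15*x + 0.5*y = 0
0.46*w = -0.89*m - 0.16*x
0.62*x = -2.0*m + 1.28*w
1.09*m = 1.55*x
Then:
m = 0.00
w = 0.00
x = 0.00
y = 0.00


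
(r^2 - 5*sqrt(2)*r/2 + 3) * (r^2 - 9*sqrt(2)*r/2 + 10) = r^4 - 7*sqrt(2)*r^3 + 71*r^2/2 - 77*sqrt(2)*r/2 + 30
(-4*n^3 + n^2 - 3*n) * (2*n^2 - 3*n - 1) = -8*n^5 + 14*n^4 - 5*n^3 + 8*n^2 + 3*n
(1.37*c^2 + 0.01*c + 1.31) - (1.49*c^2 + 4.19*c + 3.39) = -0.12*c^2 - 4.18*c - 2.08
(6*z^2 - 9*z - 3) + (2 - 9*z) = 6*z^2 - 18*z - 1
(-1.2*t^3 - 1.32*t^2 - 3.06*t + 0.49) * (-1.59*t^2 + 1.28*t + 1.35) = 1.908*t^5 + 0.5628*t^4 + 1.5558*t^3 - 6.4779*t^2 - 3.5038*t + 0.6615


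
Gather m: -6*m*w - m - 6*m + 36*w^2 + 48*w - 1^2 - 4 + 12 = m*(-6*w - 7) + 36*w^2 + 48*w + 7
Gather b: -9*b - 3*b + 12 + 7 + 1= 20 - 12*b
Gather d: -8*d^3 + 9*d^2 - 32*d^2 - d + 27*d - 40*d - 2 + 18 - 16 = -8*d^3 - 23*d^2 - 14*d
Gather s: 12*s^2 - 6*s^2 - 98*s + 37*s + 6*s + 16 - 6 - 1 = 6*s^2 - 55*s + 9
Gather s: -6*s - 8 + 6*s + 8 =0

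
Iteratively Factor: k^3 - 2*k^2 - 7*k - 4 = (k + 1)*(k^2 - 3*k - 4) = (k + 1)^2*(k - 4)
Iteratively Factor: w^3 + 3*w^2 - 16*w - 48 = (w + 3)*(w^2 - 16) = (w + 3)*(w + 4)*(w - 4)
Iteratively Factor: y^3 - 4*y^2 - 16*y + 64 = (y - 4)*(y^2 - 16) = (y - 4)^2*(y + 4)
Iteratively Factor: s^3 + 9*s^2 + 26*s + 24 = (s + 4)*(s^2 + 5*s + 6) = (s + 2)*(s + 4)*(s + 3)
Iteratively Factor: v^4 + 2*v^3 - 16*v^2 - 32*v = (v - 4)*(v^3 + 6*v^2 + 8*v) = (v - 4)*(v + 4)*(v^2 + 2*v) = (v - 4)*(v + 2)*(v + 4)*(v)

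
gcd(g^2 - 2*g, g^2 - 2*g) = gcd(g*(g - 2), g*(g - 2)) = g^2 - 2*g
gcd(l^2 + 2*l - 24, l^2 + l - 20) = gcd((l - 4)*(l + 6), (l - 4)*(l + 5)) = l - 4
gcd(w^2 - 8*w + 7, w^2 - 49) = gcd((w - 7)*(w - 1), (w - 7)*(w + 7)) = w - 7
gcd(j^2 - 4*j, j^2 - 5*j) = j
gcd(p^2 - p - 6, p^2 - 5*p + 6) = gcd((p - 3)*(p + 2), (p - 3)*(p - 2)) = p - 3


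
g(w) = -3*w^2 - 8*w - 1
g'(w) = -6*w - 8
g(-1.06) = 4.11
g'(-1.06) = -1.64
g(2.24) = -33.97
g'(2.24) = -21.44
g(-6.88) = -87.96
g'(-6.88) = 33.28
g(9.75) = -364.19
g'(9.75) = -66.50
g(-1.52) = 4.23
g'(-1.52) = 1.12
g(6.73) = -190.72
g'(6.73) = -48.38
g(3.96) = -79.72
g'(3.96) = -31.76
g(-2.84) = -2.48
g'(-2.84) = 9.04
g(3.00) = -52.00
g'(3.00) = -26.00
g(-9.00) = -172.00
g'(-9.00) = 46.00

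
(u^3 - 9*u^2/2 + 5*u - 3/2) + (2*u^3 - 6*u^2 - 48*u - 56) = 3*u^3 - 21*u^2/2 - 43*u - 115/2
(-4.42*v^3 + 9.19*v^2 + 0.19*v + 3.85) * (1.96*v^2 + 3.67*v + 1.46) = -8.6632*v^5 + 1.791*v^4 + 27.6465*v^3 + 21.6607*v^2 + 14.4069*v + 5.621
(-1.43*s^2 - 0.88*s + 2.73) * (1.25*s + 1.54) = -1.7875*s^3 - 3.3022*s^2 + 2.0573*s + 4.2042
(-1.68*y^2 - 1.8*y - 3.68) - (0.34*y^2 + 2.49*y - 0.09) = -2.02*y^2 - 4.29*y - 3.59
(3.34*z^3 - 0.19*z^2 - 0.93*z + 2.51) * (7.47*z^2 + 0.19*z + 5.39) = 24.9498*z^5 - 0.7847*z^4 + 11.0194*z^3 + 17.5489*z^2 - 4.5358*z + 13.5289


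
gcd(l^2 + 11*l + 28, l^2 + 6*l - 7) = l + 7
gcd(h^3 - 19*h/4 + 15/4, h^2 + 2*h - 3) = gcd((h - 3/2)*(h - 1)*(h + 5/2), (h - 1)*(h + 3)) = h - 1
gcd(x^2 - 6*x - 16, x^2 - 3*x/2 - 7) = x + 2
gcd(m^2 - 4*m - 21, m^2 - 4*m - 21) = m^2 - 4*m - 21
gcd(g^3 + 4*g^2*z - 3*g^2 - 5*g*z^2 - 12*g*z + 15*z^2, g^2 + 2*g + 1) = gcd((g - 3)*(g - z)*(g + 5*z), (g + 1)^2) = 1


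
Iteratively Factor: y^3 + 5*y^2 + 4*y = (y + 4)*(y^2 + y) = (y + 1)*(y + 4)*(y)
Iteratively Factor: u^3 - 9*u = (u + 3)*(u^2 - 3*u) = u*(u + 3)*(u - 3)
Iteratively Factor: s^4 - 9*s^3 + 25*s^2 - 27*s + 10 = (s - 1)*(s^3 - 8*s^2 + 17*s - 10) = (s - 1)^2*(s^2 - 7*s + 10) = (s - 2)*(s - 1)^2*(s - 5)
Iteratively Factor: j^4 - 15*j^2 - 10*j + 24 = (j + 2)*(j^3 - 2*j^2 - 11*j + 12) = (j - 4)*(j + 2)*(j^2 + 2*j - 3) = (j - 4)*(j + 2)*(j + 3)*(j - 1)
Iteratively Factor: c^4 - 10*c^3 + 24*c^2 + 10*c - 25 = (c - 5)*(c^3 - 5*c^2 - c + 5) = (c - 5)*(c - 1)*(c^2 - 4*c - 5) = (c - 5)*(c - 1)*(c + 1)*(c - 5)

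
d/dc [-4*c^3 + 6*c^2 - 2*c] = -12*c^2 + 12*c - 2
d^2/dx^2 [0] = 0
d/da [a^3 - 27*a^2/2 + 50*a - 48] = 3*a^2 - 27*a + 50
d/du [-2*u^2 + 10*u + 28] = 10 - 4*u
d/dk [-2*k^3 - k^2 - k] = -6*k^2 - 2*k - 1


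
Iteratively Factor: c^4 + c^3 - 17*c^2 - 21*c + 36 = (c - 4)*(c^3 + 5*c^2 + 3*c - 9) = (c - 4)*(c + 3)*(c^2 + 2*c - 3) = (c - 4)*(c + 3)^2*(c - 1)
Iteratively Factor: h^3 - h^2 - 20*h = (h + 4)*(h^2 - 5*h) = h*(h + 4)*(h - 5)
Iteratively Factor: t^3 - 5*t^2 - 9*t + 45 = (t - 3)*(t^2 - 2*t - 15) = (t - 3)*(t + 3)*(t - 5)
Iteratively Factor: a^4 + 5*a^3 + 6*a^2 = (a)*(a^3 + 5*a^2 + 6*a) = a*(a + 2)*(a^2 + 3*a) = a^2*(a + 2)*(a + 3)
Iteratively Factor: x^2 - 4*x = (x)*(x - 4)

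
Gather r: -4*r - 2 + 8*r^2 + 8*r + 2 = 8*r^2 + 4*r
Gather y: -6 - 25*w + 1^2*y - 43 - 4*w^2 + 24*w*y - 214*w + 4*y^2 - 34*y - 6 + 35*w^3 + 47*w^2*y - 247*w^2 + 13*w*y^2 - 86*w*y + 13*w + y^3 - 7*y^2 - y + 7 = 35*w^3 - 251*w^2 - 226*w + y^3 + y^2*(13*w - 3) + y*(47*w^2 - 62*w - 34) - 48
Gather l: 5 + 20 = 25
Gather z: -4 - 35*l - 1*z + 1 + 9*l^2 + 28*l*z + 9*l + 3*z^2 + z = 9*l^2 + 28*l*z - 26*l + 3*z^2 - 3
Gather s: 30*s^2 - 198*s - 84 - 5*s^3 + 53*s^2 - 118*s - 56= -5*s^3 + 83*s^2 - 316*s - 140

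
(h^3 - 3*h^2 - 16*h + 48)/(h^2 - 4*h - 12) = (-h^3 + 3*h^2 + 16*h - 48)/(-h^2 + 4*h + 12)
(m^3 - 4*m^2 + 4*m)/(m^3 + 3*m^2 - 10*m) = (m - 2)/(m + 5)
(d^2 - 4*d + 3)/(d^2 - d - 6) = (d - 1)/(d + 2)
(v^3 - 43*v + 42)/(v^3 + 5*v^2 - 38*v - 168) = (v - 1)/(v + 4)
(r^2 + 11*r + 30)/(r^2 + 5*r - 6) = (r + 5)/(r - 1)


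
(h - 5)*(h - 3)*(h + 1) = h^3 - 7*h^2 + 7*h + 15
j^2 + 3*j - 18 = (j - 3)*(j + 6)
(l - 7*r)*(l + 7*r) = l^2 - 49*r^2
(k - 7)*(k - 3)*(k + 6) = k^3 - 4*k^2 - 39*k + 126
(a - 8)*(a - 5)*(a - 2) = a^3 - 15*a^2 + 66*a - 80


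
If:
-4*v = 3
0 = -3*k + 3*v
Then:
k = -3/4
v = -3/4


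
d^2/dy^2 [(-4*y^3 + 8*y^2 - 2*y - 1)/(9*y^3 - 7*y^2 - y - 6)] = 22*(36*y^6 - 54*y^5 - 108*y^4 + 320*y^3 - 168*y^2 - 33*y + 31)/(729*y^9 - 1701*y^8 + 1080*y^7 - 1423*y^6 + 2148*y^5 - 579*y^4 + 719*y^3 - 774*y^2 - 108*y - 216)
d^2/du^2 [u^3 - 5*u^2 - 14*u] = 6*u - 10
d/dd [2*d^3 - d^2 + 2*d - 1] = 6*d^2 - 2*d + 2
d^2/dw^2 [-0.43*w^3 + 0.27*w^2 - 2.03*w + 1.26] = 0.54 - 2.58*w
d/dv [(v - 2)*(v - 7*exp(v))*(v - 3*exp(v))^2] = (v - 3*exp(v))*(-2*(v - 2)*(v - 7*exp(v))*(3*exp(v) - 1) - (v - 2)*(v - 3*exp(v))*(7*exp(v) - 1) + (v - 7*exp(v))*(v - 3*exp(v)))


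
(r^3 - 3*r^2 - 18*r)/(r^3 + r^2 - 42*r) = (r + 3)/(r + 7)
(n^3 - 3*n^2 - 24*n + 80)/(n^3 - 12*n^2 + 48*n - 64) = (n + 5)/(n - 4)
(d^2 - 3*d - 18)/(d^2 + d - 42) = (d + 3)/(d + 7)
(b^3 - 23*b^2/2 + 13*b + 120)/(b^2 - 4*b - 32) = (b^2 - 7*b/2 - 15)/(b + 4)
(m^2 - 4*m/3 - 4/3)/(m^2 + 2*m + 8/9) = 3*(m - 2)/(3*m + 4)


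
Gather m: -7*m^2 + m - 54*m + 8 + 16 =-7*m^2 - 53*m + 24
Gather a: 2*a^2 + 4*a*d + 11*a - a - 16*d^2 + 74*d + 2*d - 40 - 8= 2*a^2 + a*(4*d + 10) - 16*d^2 + 76*d - 48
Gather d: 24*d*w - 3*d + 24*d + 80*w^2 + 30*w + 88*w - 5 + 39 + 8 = d*(24*w + 21) + 80*w^2 + 118*w + 42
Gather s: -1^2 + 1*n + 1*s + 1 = n + s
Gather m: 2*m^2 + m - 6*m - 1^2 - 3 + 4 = 2*m^2 - 5*m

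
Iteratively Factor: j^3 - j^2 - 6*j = (j + 2)*(j^2 - 3*j) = (j - 3)*(j + 2)*(j)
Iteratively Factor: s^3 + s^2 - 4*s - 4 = (s - 2)*(s^2 + 3*s + 2) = (s - 2)*(s + 2)*(s + 1)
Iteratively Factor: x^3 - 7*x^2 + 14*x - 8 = (x - 2)*(x^2 - 5*x + 4) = (x - 2)*(x - 1)*(x - 4)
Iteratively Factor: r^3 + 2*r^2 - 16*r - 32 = (r + 4)*(r^2 - 2*r - 8) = (r + 2)*(r + 4)*(r - 4)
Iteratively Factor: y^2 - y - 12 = (y - 4)*(y + 3)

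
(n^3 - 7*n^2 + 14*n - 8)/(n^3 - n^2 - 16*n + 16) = (n - 2)/(n + 4)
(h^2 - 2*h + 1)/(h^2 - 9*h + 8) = (h - 1)/(h - 8)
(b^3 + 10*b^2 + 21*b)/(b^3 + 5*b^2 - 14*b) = (b + 3)/(b - 2)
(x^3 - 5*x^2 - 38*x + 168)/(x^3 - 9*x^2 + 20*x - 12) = (x^3 - 5*x^2 - 38*x + 168)/(x^3 - 9*x^2 + 20*x - 12)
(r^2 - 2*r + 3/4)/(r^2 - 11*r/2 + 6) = (r - 1/2)/(r - 4)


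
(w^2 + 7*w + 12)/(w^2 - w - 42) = (w^2 + 7*w + 12)/(w^2 - w - 42)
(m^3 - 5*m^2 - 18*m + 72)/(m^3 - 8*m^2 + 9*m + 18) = (m + 4)/(m + 1)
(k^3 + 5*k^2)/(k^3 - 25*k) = k/(k - 5)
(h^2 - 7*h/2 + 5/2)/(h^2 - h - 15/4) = 2*(h - 1)/(2*h + 3)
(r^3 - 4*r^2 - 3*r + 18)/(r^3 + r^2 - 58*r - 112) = (r^2 - 6*r + 9)/(r^2 - r - 56)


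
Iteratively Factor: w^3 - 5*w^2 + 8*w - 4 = (w - 2)*(w^2 - 3*w + 2) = (w - 2)^2*(w - 1)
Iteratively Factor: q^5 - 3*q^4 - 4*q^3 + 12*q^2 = (q - 3)*(q^4 - 4*q^2) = (q - 3)*(q - 2)*(q^3 + 2*q^2) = (q - 3)*(q - 2)*(q + 2)*(q^2) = q*(q - 3)*(q - 2)*(q + 2)*(q)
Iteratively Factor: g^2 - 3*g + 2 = (g - 2)*(g - 1)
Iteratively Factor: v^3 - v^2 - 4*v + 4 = (v - 1)*(v^2 - 4) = (v - 2)*(v - 1)*(v + 2)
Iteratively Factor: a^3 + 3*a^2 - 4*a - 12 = (a + 3)*(a^2 - 4) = (a - 2)*(a + 3)*(a + 2)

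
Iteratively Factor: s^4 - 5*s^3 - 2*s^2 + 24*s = (s - 3)*(s^3 - 2*s^2 - 8*s) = (s - 3)*(s + 2)*(s^2 - 4*s) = s*(s - 3)*(s + 2)*(s - 4)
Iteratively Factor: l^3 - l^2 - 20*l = (l - 5)*(l^2 + 4*l) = l*(l - 5)*(l + 4)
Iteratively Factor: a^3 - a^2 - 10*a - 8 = (a - 4)*(a^2 + 3*a + 2) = (a - 4)*(a + 2)*(a + 1)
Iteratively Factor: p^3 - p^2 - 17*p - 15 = (p + 1)*(p^2 - 2*p - 15) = (p + 1)*(p + 3)*(p - 5)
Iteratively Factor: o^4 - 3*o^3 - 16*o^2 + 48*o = (o + 4)*(o^3 - 7*o^2 + 12*o) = (o - 3)*(o + 4)*(o^2 - 4*o) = (o - 4)*(o - 3)*(o + 4)*(o)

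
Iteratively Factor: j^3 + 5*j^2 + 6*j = (j + 3)*(j^2 + 2*j) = j*(j + 3)*(j + 2)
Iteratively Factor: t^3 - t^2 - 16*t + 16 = (t - 1)*(t^2 - 16) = (t - 4)*(t - 1)*(t + 4)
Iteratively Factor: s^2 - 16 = (s + 4)*(s - 4)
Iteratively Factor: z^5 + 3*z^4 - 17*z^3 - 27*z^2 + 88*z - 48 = (z + 4)*(z^4 - z^3 - 13*z^2 + 25*z - 12) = (z - 1)*(z + 4)*(z^3 - 13*z + 12) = (z - 1)^2*(z + 4)*(z^2 + z - 12) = (z - 1)^2*(z + 4)^2*(z - 3)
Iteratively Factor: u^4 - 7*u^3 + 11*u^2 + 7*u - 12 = (u - 1)*(u^3 - 6*u^2 + 5*u + 12) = (u - 3)*(u - 1)*(u^2 - 3*u - 4) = (u - 4)*(u - 3)*(u - 1)*(u + 1)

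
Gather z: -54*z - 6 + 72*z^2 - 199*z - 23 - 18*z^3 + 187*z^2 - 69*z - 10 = -18*z^3 + 259*z^2 - 322*z - 39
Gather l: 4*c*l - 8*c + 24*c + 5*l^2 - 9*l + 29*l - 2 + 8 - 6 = 16*c + 5*l^2 + l*(4*c + 20)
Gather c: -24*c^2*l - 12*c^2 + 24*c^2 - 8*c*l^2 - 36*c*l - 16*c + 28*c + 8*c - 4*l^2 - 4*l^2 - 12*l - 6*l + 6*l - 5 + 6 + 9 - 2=c^2*(12 - 24*l) + c*(-8*l^2 - 36*l + 20) - 8*l^2 - 12*l + 8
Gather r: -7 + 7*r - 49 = 7*r - 56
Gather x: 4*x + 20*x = 24*x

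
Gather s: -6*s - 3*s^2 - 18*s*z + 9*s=-3*s^2 + s*(3 - 18*z)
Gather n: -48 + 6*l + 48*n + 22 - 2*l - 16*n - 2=4*l + 32*n - 28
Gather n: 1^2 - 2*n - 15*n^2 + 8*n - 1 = -15*n^2 + 6*n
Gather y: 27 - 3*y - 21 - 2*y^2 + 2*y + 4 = -2*y^2 - y + 10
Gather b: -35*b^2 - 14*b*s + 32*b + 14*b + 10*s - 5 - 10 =-35*b^2 + b*(46 - 14*s) + 10*s - 15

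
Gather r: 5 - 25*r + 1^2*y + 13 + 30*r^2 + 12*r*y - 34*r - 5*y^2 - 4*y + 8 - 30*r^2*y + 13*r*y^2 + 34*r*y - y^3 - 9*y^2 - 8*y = r^2*(30 - 30*y) + r*(13*y^2 + 46*y - 59) - y^3 - 14*y^2 - 11*y + 26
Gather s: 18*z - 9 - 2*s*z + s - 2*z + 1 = s*(1 - 2*z) + 16*z - 8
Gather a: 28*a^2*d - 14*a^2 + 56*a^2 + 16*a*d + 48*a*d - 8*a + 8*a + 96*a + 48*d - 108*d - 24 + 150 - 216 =a^2*(28*d + 42) + a*(64*d + 96) - 60*d - 90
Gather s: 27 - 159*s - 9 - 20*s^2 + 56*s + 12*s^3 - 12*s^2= 12*s^3 - 32*s^2 - 103*s + 18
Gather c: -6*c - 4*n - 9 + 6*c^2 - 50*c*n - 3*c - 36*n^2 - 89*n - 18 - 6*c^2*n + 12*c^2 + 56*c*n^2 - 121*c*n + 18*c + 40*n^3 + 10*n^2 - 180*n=c^2*(18 - 6*n) + c*(56*n^2 - 171*n + 9) + 40*n^3 - 26*n^2 - 273*n - 27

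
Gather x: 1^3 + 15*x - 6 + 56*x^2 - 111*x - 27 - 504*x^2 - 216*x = -448*x^2 - 312*x - 32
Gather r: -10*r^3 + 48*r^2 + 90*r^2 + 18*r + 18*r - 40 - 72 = -10*r^3 + 138*r^2 + 36*r - 112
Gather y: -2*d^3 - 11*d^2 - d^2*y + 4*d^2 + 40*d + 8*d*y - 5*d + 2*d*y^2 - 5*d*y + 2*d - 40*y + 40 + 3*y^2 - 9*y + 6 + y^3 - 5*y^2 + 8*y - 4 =-2*d^3 - 7*d^2 + 37*d + y^3 + y^2*(2*d - 2) + y*(-d^2 + 3*d - 41) + 42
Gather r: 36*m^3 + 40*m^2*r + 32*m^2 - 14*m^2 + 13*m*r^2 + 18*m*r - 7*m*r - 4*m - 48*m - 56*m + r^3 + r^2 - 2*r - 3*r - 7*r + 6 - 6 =36*m^3 + 18*m^2 - 108*m + r^3 + r^2*(13*m + 1) + r*(40*m^2 + 11*m - 12)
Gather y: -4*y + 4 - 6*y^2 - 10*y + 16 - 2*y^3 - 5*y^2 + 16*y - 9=-2*y^3 - 11*y^2 + 2*y + 11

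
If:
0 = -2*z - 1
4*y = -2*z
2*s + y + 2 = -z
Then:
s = -7/8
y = 1/4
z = -1/2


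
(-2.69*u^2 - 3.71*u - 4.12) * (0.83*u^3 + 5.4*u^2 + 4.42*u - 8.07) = -2.2327*u^5 - 17.6053*u^4 - 35.3434*u^3 - 16.9379*u^2 + 11.7293*u + 33.2484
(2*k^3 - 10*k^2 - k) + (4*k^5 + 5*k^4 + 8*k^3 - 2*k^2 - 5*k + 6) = 4*k^5 + 5*k^4 + 10*k^3 - 12*k^2 - 6*k + 6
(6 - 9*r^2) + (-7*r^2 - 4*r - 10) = -16*r^2 - 4*r - 4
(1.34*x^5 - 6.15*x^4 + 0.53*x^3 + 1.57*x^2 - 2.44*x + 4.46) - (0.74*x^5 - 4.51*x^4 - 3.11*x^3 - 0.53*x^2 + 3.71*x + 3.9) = 0.6*x^5 - 1.64*x^4 + 3.64*x^3 + 2.1*x^2 - 6.15*x + 0.56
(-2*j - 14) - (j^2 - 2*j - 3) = -j^2 - 11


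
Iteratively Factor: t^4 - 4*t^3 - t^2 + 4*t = (t)*(t^3 - 4*t^2 - t + 4) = t*(t + 1)*(t^2 - 5*t + 4) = t*(t - 4)*(t + 1)*(t - 1)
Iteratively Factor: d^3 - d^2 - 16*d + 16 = (d + 4)*(d^2 - 5*d + 4) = (d - 4)*(d + 4)*(d - 1)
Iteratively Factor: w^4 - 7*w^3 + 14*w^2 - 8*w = (w - 4)*(w^3 - 3*w^2 + 2*w) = (w - 4)*(w - 2)*(w^2 - w) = w*(w - 4)*(w - 2)*(w - 1)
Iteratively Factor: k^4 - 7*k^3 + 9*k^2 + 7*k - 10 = (k + 1)*(k^3 - 8*k^2 + 17*k - 10) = (k - 5)*(k + 1)*(k^2 - 3*k + 2) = (k - 5)*(k - 1)*(k + 1)*(k - 2)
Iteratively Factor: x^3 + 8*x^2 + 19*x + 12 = (x + 4)*(x^2 + 4*x + 3) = (x + 3)*(x + 4)*(x + 1)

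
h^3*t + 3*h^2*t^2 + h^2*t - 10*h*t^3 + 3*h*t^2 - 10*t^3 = (h - 2*t)*(h + 5*t)*(h*t + t)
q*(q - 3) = q^2 - 3*q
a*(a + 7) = a^2 + 7*a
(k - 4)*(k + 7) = k^2 + 3*k - 28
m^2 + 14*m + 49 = (m + 7)^2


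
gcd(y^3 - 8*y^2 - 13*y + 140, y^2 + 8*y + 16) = y + 4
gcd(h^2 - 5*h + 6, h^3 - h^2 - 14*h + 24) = h^2 - 5*h + 6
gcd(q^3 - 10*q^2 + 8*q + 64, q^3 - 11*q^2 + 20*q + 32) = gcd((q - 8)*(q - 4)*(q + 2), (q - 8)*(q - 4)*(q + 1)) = q^2 - 12*q + 32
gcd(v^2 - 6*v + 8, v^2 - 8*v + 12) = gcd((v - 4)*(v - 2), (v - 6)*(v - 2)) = v - 2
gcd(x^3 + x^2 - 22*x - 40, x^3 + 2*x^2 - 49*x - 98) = x + 2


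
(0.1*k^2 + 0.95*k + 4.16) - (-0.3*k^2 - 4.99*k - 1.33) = 0.4*k^2 + 5.94*k + 5.49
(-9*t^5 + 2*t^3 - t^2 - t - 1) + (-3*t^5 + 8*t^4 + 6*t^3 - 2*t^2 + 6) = -12*t^5 + 8*t^4 + 8*t^3 - 3*t^2 - t + 5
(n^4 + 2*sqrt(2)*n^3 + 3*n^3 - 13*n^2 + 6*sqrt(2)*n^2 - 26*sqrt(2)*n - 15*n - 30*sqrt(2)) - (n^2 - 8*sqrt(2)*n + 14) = n^4 + 2*sqrt(2)*n^3 + 3*n^3 - 14*n^2 + 6*sqrt(2)*n^2 - 18*sqrt(2)*n - 15*n - 30*sqrt(2) - 14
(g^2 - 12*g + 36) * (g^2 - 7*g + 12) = g^4 - 19*g^3 + 132*g^2 - 396*g + 432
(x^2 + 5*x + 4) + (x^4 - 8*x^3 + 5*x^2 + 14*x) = x^4 - 8*x^3 + 6*x^2 + 19*x + 4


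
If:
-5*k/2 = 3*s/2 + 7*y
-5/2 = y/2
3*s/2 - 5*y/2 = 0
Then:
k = 19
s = -25/3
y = -5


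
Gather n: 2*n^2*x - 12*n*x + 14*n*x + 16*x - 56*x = 2*n^2*x + 2*n*x - 40*x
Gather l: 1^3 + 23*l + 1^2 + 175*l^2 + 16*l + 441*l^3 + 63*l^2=441*l^3 + 238*l^2 + 39*l + 2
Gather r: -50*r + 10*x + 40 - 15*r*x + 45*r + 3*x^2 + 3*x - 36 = r*(-15*x - 5) + 3*x^2 + 13*x + 4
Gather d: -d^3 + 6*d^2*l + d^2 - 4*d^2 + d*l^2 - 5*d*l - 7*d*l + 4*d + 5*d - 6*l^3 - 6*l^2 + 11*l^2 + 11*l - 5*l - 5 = -d^3 + d^2*(6*l - 3) + d*(l^2 - 12*l + 9) - 6*l^3 + 5*l^2 + 6*l - 5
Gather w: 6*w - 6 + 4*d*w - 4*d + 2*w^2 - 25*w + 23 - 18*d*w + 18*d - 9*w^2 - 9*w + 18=14*d - 7*w^2 + w*(-14*d - 28) + 35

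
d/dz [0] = 0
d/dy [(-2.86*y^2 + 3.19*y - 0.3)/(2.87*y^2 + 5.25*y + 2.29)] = (-24.1703*y^2 - 11.3768*y + 8.8801)/(8.2369*y^4 + 30.135*y^3 + 40.7071*y^2 + 24.045*y + 5.2441)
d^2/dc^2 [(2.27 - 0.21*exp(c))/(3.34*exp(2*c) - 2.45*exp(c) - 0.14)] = (-2.342676*exp(4*c) + 99.574418*exp(3*c) - 56.315406*exp(2*c) + 17.943513*exp(c) - 0.782726)*exp(c)/(37.259704*exp(6*c) - 81.99366*exp(5*c) + 55.459698*exp(4*c) - 7.832405*exp(3*c) - 2.324658*exp(2*c) - 0.14406*exp(c) - 0.002744)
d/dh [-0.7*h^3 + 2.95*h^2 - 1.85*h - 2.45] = -2.1*h^2 + 5.9*h - 1.85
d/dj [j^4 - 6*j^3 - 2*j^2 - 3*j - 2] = 4*j^3 - 18*j^2 - 4*j - 3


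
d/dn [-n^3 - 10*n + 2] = -3*n^2 - 10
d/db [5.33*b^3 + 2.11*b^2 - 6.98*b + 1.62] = 15.99*b^2 + 4.22*b - 6.98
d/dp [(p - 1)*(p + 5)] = 2*p + 4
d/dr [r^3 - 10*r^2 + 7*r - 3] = 3*r^2 - 20*r + 7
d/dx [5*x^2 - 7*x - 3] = 10*x - 7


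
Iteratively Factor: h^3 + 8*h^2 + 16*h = (h + 4)*(h^2 + 4*h) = (h + 4)^2*(h)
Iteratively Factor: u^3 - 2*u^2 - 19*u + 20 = (u + 4)*(u^2 - 6*u + 5) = (u - 1)*(u + 4)*(u - 5)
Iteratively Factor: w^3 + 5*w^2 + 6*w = (w + 3)*(w^2 + 2*w) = (w + 2)*(w + 3)*(w)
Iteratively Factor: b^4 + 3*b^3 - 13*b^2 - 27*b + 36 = (b - 1)*(b^3 + 4*b^2 - 9*b - 36) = (b - 3)*(b - 1)*(b^2 + 7*b + 12) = (b - 3)*(b - 1)*(b + 4)*(b + 3)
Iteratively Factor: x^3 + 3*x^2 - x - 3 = (x + 1)*(x^2 + 2*x - 3) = (x + 1)*(x + 3)*(x - 1)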